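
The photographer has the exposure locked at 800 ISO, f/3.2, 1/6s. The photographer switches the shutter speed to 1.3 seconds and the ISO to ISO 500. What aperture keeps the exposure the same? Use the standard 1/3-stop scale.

f/7.1

Shutter speed: 1/6 → 1/5 → 1/4 → 0.3 → 0.4 → 0.5 → 0.6 → 0.8 → 1 → 1.3 — 3 stops longer (brighter).
ISO: 800 → 640 → 500 — 2/3 stop lower (darker).
Net change so far: 2 1/3 stops brighter. Offset with the aperture: f/3.2 → f/3.5 → f/4 → f/4.5 → f/5 → f/5.6 → f/6.3 → f/7.1.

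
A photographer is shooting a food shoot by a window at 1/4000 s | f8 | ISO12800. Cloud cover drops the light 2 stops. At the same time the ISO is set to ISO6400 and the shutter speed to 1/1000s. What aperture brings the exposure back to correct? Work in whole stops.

f/5.6

Scene light: 2 stops darker.
ISO: 12800 → 6400 — 1 stop dropped (darker).
Shutter speed: 1/4000 → 1/2000 → 1/1000 — 2 stops slower (brighter).
Net so far: 1 stop darker. Aperture: f/8 → f/5.6.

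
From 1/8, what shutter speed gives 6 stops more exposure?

Shutter speed: 1/8 → 1/4 → 1/2 → 1 → 2 → 4 → 8 — 6 stops slower (brighter).

8 s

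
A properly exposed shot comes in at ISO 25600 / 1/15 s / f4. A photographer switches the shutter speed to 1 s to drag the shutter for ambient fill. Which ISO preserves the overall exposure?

Shutter speed: 1/15 → 1/8 → 1/4 → 1/2 → 1 — 4 stops longer (brighter).
Need 4 stops darker from the ISO: 25600 → 12800 → 6400 → 3200 → 1600.

ISO 1600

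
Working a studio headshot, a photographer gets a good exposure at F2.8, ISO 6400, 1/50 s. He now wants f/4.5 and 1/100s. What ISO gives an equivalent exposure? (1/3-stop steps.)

ISO 32000

Aperture: f/2.8 → f/3.2 → f/3.5 → f/4 → f/4.5 — 1 1/3 stops stopped down (darker).
Shutter speed: 1/50 → 1/60 → 1/80 → 1/100 — 1 stop shorter (darker).
Net change so far: 2 1/3 stops darker. Offset with the ISO: 6400 → 8000 → 10000 → 12800 → 16000 → 20000 → 25600 → 32000.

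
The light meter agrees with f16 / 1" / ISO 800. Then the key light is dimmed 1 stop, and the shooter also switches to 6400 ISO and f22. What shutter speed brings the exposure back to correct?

1/2s

Scene light: 1 stop darker.
ISO: 800 → 1600 → 3200 → 6400 — 3 stops higher (brighter).
Aperture: f/16 → f/22 — 1 stop stopped down (darker).
Net so far: 1 stop brighter. Shutter speed: 1 → 1/2.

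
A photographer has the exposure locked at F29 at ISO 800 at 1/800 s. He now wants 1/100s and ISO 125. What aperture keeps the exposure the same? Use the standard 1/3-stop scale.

Shutter speed: 1/800 → 1/640 → 1/500 → 1/400 → 1/320 → 1/250 → 1/200 → 1/160 → 1/125 → 1/100 — 3 stops slower (brighter).
ISO: 800 → 640 → 500 → 400 → 320 → 250 → 200 → 160 → 125 — 2 2/3 stops dropped (darker).
Net change so far: 1/3 stop brighter. Offset with the aperture: f/29 → f/32.

f/32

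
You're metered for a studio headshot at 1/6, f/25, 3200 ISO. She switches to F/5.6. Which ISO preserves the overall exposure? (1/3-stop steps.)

ISO 160

Aperture: f/25 → f/22 → f/20 → f/18 → f/16 → f/14 → f/13 → f/11 → f/10 → f/9 → f/8 → f/7.1 → f/6.3 → f/5.6 — 4 1/3 stops opened up (brighter).
Need 4 1/3 stops darker from the ISO: 3200 → 2500 → 2000 → 1600 → 1250 → 1000 → 800 → 640 → 500 → 400 → 320 → 250 → 200 → 160.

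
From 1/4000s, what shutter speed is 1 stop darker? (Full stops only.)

Shutter speed: 1/4000 → 1/8000 — 1 stop shorter (darker).

1/8000s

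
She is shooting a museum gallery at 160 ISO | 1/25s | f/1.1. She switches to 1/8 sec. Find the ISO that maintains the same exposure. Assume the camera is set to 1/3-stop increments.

Shutter speed: 1/25 → 1/20 → 1/15 → 1/13 → 1/10 → 1/8 — 1 2/3 stops longer (brighter).
Need 1 2/3 stops darker from the ISO: 160 → 125 → 100 → 80 → 64 → 50.

ISO 50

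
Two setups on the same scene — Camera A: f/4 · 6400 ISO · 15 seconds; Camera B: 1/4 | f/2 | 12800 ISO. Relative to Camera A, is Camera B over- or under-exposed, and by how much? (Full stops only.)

Aperture: f/4 → f/2.8 → f/2 — 2 stops wider (brighter).
Shutter speed: 15 → 8 → 4 → 2 → 1 → 1/2 → 1/4 — 6 stops shorter (darker).
ISO: 6400 → 12800 — 1 stop raised (brighter).
Net: +2 −6 +1 = −3 stops.

3 stops darker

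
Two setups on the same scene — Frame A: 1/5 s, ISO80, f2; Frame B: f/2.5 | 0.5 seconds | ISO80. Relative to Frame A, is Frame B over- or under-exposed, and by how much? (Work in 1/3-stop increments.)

2/3 stop brighter

Aperture: f/2 → f/2.2 → f/2.5 — 2/3 stop smaller aperture (darker).
Shutter speed: 1/5 → 1/4 → 0.3 → 0.4 → 0.5 — 1 1/3 stops slower (brighter).
ISO: unchanged.
Net: −2/3 +1 1/3 = +2/3 stops.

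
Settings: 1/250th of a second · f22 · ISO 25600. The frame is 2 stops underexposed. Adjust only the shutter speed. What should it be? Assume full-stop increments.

Underexposed by 2 stops → need 2 stops brighter.
Shutter speed: 1/250 → 1/125 → 1/60.

1/60s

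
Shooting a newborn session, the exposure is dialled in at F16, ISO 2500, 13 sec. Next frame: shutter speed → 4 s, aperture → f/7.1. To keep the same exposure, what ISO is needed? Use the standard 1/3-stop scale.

ISO 1600

Shutter speed: 13 → 10 → 8 → 6 → 5 → 4 — 1 2/3 stops shorter (darker).
Aperture: f/16 → f/14 → f/13 → f/11 → f/10 → f/9 → f/8 → f/7.1 — 2 1/3 stops larger aperture (brighter).
Net change so far: 2/3 stop brighter. Offset with the ISO: 2500 → 2000 → 1600.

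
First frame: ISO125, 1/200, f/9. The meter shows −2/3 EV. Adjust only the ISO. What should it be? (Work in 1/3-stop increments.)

Underexposed by 2/3 stop → need 2/3 stop brighter.
ISO: 125 → 160 → 200.

ISO 200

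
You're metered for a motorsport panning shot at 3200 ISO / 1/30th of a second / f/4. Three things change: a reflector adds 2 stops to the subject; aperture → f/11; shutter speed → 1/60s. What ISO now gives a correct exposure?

Scene light: 2 stops brighter.
Aperture: f/4 → f/5.6 → f/8 → f/11 — 3 stops smaller aperture (darker).
Shutter speed: 1/30 → 1/60 — 1 stop faster (darker).
Net so far: 2 stops darker. ISO: 3200 → 6400 → 12800.

ISO 12800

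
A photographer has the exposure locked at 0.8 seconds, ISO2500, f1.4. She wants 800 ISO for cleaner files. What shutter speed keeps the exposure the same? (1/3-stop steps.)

ISO: 2500 → 2000 → 1600 → 1250 → 1000 → 800 — 1 2/3 stops dropped (darker).
Need 1 2/3 stops brighter from the shutter speed: 0.8 → 1 → 1.3 → 1.6 → 2 → 2.5.

2.5 s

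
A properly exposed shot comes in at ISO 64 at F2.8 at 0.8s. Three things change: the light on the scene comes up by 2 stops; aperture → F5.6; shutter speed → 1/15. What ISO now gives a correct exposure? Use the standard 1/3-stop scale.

ISO 800

Scene light: 2 stops brighter.
Aperture: f/2.8 → f/3.2 → f/3.5 → f/4 → f/4.5 → f/5 → f/5.6 — 2 stops stopped down (darker).
Shutter speed: 0.8 → 0.6 → 0.5 → 0.4 → 0.3 → 1/4 → 1/5 → 1/6 → 1/8 → 1/10 → 1/13 → 1/15 — 3 2/3 stops shorter (darker).
Net so far: 3 2/3 stops darker. ISO: 64 → 80 → 100 → 125 → 160 → 200 → 250 → 320 → 400 → 500 → 640 → 800.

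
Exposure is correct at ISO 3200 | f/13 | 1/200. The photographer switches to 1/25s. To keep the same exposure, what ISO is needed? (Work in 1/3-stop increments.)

Shutter speed: 1/200 → 1/160 → 1/125 → 1/100 → 1/80 → 1/60 → 1/50 → 1/40 → 1/30 → 1/25 — 3 stops slower (brighter).
Need 3 stops darker from the ISO: 3200 → 2500 → 2000 → 1600 → 1250 → 1000 → 800 → 640 → 500 → 400.

ISO 400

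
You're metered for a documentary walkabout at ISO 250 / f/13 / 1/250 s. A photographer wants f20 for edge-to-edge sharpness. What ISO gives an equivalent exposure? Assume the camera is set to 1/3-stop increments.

ISO 640

Aperture: f/13 → f/14 → f/16 → f/18 → f/20 — 1 1/3 stops stopped down (darker).
Need 1 1/3 stops brighter from the ISO: 250 → 320 → 400 → 500 → 640.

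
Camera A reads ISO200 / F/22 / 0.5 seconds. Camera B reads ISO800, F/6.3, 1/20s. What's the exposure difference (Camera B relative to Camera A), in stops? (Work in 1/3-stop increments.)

2 1/3 stops brighter

Aperture: f/22 → f/20 → f/18 → f/16 → f/14 → f/13 → f/11 → f/10 → f/9 → f/8 → f/7.1 → f/6.3 — 3 2/3 stops opened up (brighter).
Shutter speed: 0.5 → 0.4 → 0.3 → 1/4 → 1/5 → 1/6 → 1/8 → 1/10 → 1/13 → 1/15 → 1/20 — 3 1/3 stops shorter (darker).
ISO: 200 → 250 → 320 → 400 → 500 → 640 → 800 — 2 stops raised (brighter).
Net: +3 2/3 −3 1/3 +2 = +2 1/3 stops.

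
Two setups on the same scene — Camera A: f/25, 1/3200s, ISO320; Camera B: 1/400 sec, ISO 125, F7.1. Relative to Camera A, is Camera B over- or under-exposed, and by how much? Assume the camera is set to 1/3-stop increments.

Aperture: f/25 → f/22 → f/20 → f/18 → f/16 → f/14 → f/13 → f/11 → f/10 → f/9 → f/8 → f/7.1 — 3 2/3 stops opened up (brighter).
Shutter speed: 1/3200 → 1/2500 → 1/2000 → 1/1600 → 1/1250 → 1/1000 → 1/800 → 1/640 → 1/500 → 1/400 — 3 stops longer (brighter).
ISO: 320 → 250 → 200 → 160 → 125 — 1 1/3 stops dropped (darker).
Net: +3 2/3 +3 −1 1/3 = +5 1/3 stops.

5 1/3 stops brighter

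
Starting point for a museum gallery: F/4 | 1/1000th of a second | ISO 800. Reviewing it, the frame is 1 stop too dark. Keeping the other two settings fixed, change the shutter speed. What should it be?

Underexposed by 1 stop → need 1 stop brighter.
Shutter speed: 1/1000 → 1/500.

1/500s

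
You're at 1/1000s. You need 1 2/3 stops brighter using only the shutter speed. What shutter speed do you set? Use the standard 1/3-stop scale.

Shutter speed: 1/1000 → 1/800 → 1/640 → 1/500 → 1/400 → 1/320 — 1 2/3 stops slower (brighter).

1/320s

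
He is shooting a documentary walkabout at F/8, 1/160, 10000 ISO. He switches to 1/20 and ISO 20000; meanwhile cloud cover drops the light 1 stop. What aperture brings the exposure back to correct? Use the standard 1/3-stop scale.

Scene light: 1 stop darker.
Shutter speed: 1/160 → 1/125 → 1/100 → 1/80 → 1/60 → 1/50 → 1/40 → 1/30 → 1/25 → 1/20 — 3 stops longer (brighter).
ISO: 10000 → 12800 → 16000 → 20000 — 1 stop raised (brighter).
Net so far: 3 stops brighter. Aperture: f/8 → f/9 → f/10 → f/11 → f/13 → f/14 → f/16 → f/18 → f/20 → f/22.

f/22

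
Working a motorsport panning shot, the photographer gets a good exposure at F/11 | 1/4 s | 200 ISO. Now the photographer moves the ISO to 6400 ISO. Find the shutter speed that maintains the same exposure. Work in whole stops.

1/125s

ISO: 200 → 400 → 800 → 1600 → 3200 → 6400 — 5 stops raised (brighter).
Need 5 stops darker from the shutter speed: 1/4 → 1/8 → 1/15 → 1/30 → 1/60 → 1/125.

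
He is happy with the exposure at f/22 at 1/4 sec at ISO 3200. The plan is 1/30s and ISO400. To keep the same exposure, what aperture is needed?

f/2.8

Shutter speed: 1/4 → 1/8 → 1/15 → 1/30 — 3 stops shorter (darker).
ISO: 3200 → 1600 → 800 → 400 — 3 stops dropped (darker).
Net change so far: 6 stops darker. Offset with the aperture: f/22 → f/16 → f/11 → f/8 → f/5.6 → f/4 → f/2.8.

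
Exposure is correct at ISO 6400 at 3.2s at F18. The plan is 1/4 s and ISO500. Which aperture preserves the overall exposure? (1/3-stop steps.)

Shutter speed: 3.2 → 2.5 → 2 → 1.6 → 1.3 → 1 → 0.8 → 0.6 → 0.5 → 0.4 → 0.3 → 1/4 — 3 2/3 stops faster (darker).
ISO: 6400 → 5000 → 4000 → 3200 → 2500 → 2000 → 1600 → 1250 → 1000 → 800 → 640 → 500 — 3 2/3 stops dropped (darker).
Net change so far: 7 1/3 stops darker. Offset with the aperture: f/18 → f/16 → f/14 → f/13 → f/11 → f/10 → f/9 → f/8 → f/7.1 → f/6.3 → f/5.6 → f/5 → f/4.5 → f/4 → f/3.5 → f/3.2 → f/2.8 → f/2.5 → f/2.2 → f/2 → f/1.8 → f/1.6 → f/1.4.

f/1.4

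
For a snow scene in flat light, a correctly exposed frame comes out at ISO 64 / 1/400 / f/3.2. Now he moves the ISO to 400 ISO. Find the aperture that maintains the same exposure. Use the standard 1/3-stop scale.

ISO: 64 → 80 → 100 → 125 → 160 → 200 → 250 → 320 → 400 — 2 2/3 stops raised (brighter).
Need 2 2/3 stops darker from the aperture: f/3.2 → f/3.5 → f/4 → f/4.5 → f/5 → f/5.6 → f/6.3 → f/7.1 → f/8.

f/8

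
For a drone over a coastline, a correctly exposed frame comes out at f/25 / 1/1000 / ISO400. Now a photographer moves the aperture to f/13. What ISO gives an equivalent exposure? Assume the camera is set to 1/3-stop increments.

Aperture: f/25 → f/22 → f/20 → f/18 → f/16 → f/14 → f/13 — 2 stops opened up (brighter).
Need 2 stops darker from the ISO: 400 → 320 → 250 → 200 → 160 → 125 → 100.

ISO 100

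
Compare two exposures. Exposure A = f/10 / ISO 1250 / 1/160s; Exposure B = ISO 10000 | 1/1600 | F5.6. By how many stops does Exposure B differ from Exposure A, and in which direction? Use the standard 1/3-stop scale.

1 1/3 stops brighter

Aperture: f/10 → f/9 → f/8 → f/7.1 → f/6.3 → f/5.6 — 1 2/3 stops wider (brighter).
Shutter speed: 1/160 → 1/200 → 1/250 → 1/320 → 1/400 → 1/500 → 1/640 → 1/800 → 1/1000 → 1/1250 → 1/1600 — 3 1/3 stops faster (darker).
ISO: 1250 → 1600 → 2000 → 2500 → 3200 → 4000 → 5000 → 6400 → 8000 → 10000 — 3 stops raised (brighter).
Net: +1 2/3 −3 1/3 +3 = +1 1/3 stops.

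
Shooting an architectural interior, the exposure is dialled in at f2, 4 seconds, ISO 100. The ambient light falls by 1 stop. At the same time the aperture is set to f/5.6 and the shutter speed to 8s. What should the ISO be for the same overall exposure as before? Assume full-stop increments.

Scene light: 1 stop darker.
Aperture: f/2 → f/2.8 → f/4 → f/5.6 — 3 stops smaller aperture (darker).
Shutter speed: 4 → 8 — 1 stop slower (brighter).
Net so far: 3 stops darker. ISO: 100 → 200 → 400 → 800.

ISO 800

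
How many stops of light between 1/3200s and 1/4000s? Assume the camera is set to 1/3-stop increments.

1/3200 → 1/4000 — count the steps: 1 third-stops = 1/3 stop.

1/3 stop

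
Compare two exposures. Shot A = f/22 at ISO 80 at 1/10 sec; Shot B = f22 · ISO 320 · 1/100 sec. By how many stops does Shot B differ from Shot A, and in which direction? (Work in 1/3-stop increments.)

Aperture: unchanged.
Shutter speed: 1/10 → 1/13 → 1/15 → 1/20 → 1/25 → 1/30 → 1/40 → 1/50 → 1/60 → 1/80 → 1/100 — 3 1/3 stops shorter (darker).
ISO: 80 → 100 → 125 → 160 → 200 → 250 → 320 — 2 stops raised (brighter).
Net: −3 1/3 +2 = −1 1/3 stops.

1 1/3 stops darker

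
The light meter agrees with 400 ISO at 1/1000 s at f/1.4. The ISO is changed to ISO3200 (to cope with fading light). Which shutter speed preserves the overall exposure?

ISO: 400 → 800 → 1600 → 3200 — 3 stops raised (brighter).
Need 3 stops darker from the shutter speed: 1/1000 → 1/2000 → 1/4000 → 1/8000.

1/8000s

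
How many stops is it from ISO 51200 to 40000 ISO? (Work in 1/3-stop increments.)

51200 → 40000 — count the steps: 1 third-stops = 1/3 stop.

1/3 stop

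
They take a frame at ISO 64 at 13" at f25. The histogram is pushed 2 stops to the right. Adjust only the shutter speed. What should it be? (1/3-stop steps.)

3.2 s

Overexposed by 2 stops → need 2 stops darker.
Shutter speed: 13 → 10 → 8 → 6 → 5 → 4 → 3.2.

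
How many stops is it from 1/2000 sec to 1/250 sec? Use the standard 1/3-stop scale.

1/2000 → 1/1600 → 1/1250 → 1/1000 → 1/800 → 1/640 → 1/500 → 1/400 → 1/320 → 1/250 — count the steps: 9 third-stops = 3 stops.

3 stops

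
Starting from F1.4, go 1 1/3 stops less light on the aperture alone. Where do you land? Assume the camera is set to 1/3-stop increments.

Aperture: f/1.4 → f/1.6 → f/1.8 → f/2 → f/2.2 — 1 1/3 stops stopped down (darker).

f/2.2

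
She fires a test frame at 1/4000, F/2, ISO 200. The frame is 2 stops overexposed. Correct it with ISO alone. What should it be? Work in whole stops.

ISO 50

Overexposed by 2 stops → need 2 stops darker.
ISO: 200 → 100 → 50.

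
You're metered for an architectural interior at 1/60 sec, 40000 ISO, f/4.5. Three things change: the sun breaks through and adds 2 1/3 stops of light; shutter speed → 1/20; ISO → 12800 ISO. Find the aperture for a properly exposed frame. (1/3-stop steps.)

f/10

Scene light: 2 1/3 stops brighter.
Shutter speed: 1/60 → 1/50 → 1/40 → 1/30 → 1/25 → 1/20 — 1 2/3 stops slower (brighter).
ISO: 40000 → 32000 → 25600 → 20000 → 16000 → 12800 — 1 2/3 stops dropped (darker).
Net so far: 2 1/3 stops brighter. Aperture: f/4.5 → f/5 → f/5.6 → f/6.3 → f/7.1 → f/8 → f/9 → f/10.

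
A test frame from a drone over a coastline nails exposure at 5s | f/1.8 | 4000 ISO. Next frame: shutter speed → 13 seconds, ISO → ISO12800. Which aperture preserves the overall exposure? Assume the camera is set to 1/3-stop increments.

f/5

Shutter speed: 5 → 6 → 8 → 10 → 13 — 1 1/3 stops longer (brighter).
ISO: 4000 → 5000 → 6400 → 8000 → 10000 → 12800 — 1 2/3 stops higher (brighter).
Net change so far: 3 stops brighter. Offset with the aperture: f/1.8 → f/2 → f/2.2 → f/2.5 → f/2.8 → f/3.2 → f/3.5 → f/4 → f/4.5 → f/5.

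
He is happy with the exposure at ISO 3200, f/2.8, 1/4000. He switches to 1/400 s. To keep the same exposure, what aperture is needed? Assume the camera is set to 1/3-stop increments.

f/9

Shutter speed: 1/4000 → 1/3200 → 1/2500 → 1/2000 → 1/1600 → 1/1250 → 1/1000 → 1/800 → 1/640 → 1/500 → 1/400 — 3 1/3 stops slower (brighter).
Need 3 1/3 stops darker from the aperture: f/2.8 → f/3.2 → f/3.5 → f/4 → f/4.5 → f/5 → f/5.6 → f/6.3 → f/7.1 → f/8 → f/9.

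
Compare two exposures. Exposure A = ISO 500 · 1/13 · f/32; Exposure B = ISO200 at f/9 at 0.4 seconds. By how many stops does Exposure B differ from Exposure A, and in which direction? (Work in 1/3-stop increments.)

4 2/3 stops brighter

Aperture: f/32 → f/29 → f/25 → f/22 → f/20 → f/18 → f/16 → f/14 → f/13 → f/11 → f/10 → f/9 — 3 2/3 stops larger aperture (brighter).
Shutter speed: 1/13 → 1/10 → 1/8 → 1/6 → 1/5 → 1/4 → 0.3 → 0.4 — 2 1/3 stops slower (brighter).
ISO: 500 → 400 → 320 → 250 → 200 — 1 1/3 stops lower (darker).
Net: +3 2/3 +2 1/3 −1 1/3 = +4 2/3 stops.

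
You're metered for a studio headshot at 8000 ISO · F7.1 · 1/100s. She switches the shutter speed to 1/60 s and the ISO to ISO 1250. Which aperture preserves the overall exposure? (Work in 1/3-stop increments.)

Shutter speed: 1/100 → 1/80 → 1/60 — 2/3 stop longer (brighter).
ISO: 8000 → 6400 → 5000 → 4000 → 3200 → 2500 → 2000 → 1600 → 1250 — 2 2/3 stops lower (darker).
Net change so far: 2 stops darker. Offset with the aperture: f/7.1 → f/6.3 → f/5.6 → f/5 → f/4.5 → f/4 → f/3.5.

f/3.5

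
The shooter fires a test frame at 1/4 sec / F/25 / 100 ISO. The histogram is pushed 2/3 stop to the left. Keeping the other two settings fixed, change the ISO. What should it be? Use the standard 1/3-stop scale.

Underexposed by 2/3 stop → need 2/3 stop brighter.
ISO: 100 → 125 → 160.

ISO 160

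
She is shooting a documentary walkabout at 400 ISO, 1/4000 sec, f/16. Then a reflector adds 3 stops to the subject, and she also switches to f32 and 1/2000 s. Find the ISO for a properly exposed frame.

ISO 100

Scene light: 3 stops brighter.
Aperture: f/16 → f/22 → f/32 — 2 stops smaller aperture (darker).
Shutter speed: 1/4000 → 1/2000 — 1 stop longer (brighter).
Net so far: 2 stops brighter. ISO: 400 → 200 → 100.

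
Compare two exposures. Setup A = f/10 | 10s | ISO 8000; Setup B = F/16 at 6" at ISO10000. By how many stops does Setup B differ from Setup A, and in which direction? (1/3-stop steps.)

1 2/3 stops darker

Aperture: f/10 → f/11 → f/13 → f/14 → f/16 — 1 1/3 stops narrower (darker).
Shutter speed: 10 → 8 → 6 — 2/3 stop shorter (darker).
ISO: 8000 → 10000 — 1/3 stop raised (brighter).
Net: −1 1/3 −2/3 +1/3 = −1 2/3 stops.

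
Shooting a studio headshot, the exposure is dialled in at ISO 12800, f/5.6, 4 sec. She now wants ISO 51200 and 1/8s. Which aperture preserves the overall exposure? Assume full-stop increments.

ISO: 12800 → 25600 → 51200 — 2 stops raised (brighter).
Shutter speed: 4 → 2 → 1 → 1/2 → 1/4 → 1/8 — 5 stops shorter (darker).
Net change so far: 3 stops darker. Offset with the aperture: f/5.6 → f/4 → f/2.8 → f/2.

f/2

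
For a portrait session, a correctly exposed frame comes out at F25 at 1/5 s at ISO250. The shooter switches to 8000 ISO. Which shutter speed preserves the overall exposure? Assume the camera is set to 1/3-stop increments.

ISO: 250 → 320 → 400 → 500 → 640 → 800 → 1000 → 1250 → 1600 → 2000 → 2500 → 3200 → 4000 → 5000 → 6400 → 8000 — 5 stops raised (brighter).
Need 5 stops darker from the shutter speed: 1/5 → 1/6 → 1/8 → 1/10 → 1/13 → 1/15 → 1/20 → 1/25 → 1/30 → 1/40 → 1/50 → 1/60 → 1/80 → 1/100 → 1/125 → 1/160.

1/160s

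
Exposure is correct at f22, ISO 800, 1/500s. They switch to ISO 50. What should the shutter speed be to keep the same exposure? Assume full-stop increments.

1/30s

ISO: 800 → 400 → 200 → 100 → 50 — 4 stops dropped (darker).
Need 4 stops brighter from the shutter speed: 1/500 → 1/250 → 1/125 → 1/60 → 1/30.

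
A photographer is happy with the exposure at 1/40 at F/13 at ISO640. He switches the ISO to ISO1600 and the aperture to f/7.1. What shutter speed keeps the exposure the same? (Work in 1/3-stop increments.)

ISO: 640 → 800 → 1000 → 1250 → 1600 — 1 1/3 stops raised (brighter).
Aperture: f/13 → f/11 → f/10 → f/9 → f/8 → f/7.1 — 1 2/3 stops wider (brighter).
Net change so far: 3 stops brighter. Offset with the shutter speed: 1/40 → 1/50 → 1/60 → 1/80 → 1/100 → 1/125 → 1/160 → 1/200 → 1/250 → 1/320.

1/320s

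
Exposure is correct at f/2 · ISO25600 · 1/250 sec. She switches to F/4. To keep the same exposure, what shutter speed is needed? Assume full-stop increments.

Aperture: f/2 → f/2.8 → f/4 — 2 stops stopped down (darker).
Need 2 stops brighter from the shutter speed: 1/250 → 1/125 → 1/60.

1/60s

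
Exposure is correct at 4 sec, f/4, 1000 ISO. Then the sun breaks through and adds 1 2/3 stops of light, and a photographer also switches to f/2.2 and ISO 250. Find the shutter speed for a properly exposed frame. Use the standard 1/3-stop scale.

1.6 s

Scene light: 1 2/3 stops brighter.
Aperture: f/4 → f/3.5 → f/3.2 → f/2.8 → f/2.5 → f/2.2 — 1 2/3 stops larger aperture (brighter).
ISO: 1000 → 800 → 640 → 500 → 400 → 320 → 250 — 2 stops dropped (darker).
Net so far: 1 1/3 stops brighter. Shutter speed: 4 → 3.2 → 2.5 → 2 → 1.6.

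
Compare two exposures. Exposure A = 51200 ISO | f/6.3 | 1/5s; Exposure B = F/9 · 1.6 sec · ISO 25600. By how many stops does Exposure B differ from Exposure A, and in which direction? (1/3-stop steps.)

Aperture: f/6.3 → f/7.1 → f/8 → f/9 — 1 stop smaller aperture (darker).
Shutter speed: 1/5 → 1/4 → 0.3 → 0.4 → 0.5 → 0.6 → 0.8 → 1 → 1.3 → 1.6 — 3 stops longer (brighter).
ISO: 51200 → 40000 → 32000 → 25600 — 1 stop dropped (darker).
Net: −1 +3 −1 = +1 stop.

1 stop brighter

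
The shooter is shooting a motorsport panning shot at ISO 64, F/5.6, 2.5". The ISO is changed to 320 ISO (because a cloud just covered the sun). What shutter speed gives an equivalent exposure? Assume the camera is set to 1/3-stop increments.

ISO: 64 → 80 → 100 → 125 → 160 → 200 → 250 → 320 — 2 1/3 stops raised (brighter).
Need 2 1/3 stops darker from the shutter speed: 2.5 → 2 → 1.6 → 1.3 → 1 → 0.8 → 0.6 → 0.5.

0.5 s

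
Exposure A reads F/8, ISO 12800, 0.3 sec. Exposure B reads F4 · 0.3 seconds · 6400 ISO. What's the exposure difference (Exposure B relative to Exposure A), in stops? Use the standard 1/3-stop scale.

1 stop brighter

Aperture: f/8 → f/7.1 → f/6.3 → f/5.6 → f/5 → f/4.5 → f/4 — 2 stops wider (brighter).
Shutter speed: unchanged.
ISO: 12800 → 10000 → 8000 → 6400 — 1 stop dropped (darker).
Net: +2 −1 = +1 stop.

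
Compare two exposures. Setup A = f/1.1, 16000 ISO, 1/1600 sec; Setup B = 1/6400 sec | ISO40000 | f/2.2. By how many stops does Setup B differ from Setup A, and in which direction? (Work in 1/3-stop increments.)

2 2/3 stops darker

Aperture: f/1.1 → f/1.2 → f/1.4 → f/1.6 → f/1.8 → f/2 → f/2.2 — 2 stops narrower (darker).
Shutter speed: 1/1600 → 1/2000 → 1/2500 → 1/3200 → 1/4000 → 1/5000 → 1/6400 — 2 stops faster (darker).
ISO: 16000 → 20000 → 25600 → 32000 → 40000 — 1 1/3 stops higher (brighter).
Net: −2 −2 +1 1/3 = −2 2/3 stops.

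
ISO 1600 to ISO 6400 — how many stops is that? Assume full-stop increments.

2 stops

1600 → 3200 → 6400 — count the steps: 2 stops.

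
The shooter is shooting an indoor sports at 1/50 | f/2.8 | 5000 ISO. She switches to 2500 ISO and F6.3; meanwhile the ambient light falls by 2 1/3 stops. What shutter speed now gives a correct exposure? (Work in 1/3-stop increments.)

1 s

Scene light: 2 1/3 stops darker.
ISO: 5000 → 4000 → 3200 → 2500 — 1 stop dropped (darker).
Aperture: f/2.8 → f/3.2 → f/3.5 → f/4 → f/4.5 → f/5 → f/5.6 → f/6.3 — 2 1/3 stops stopped down (darker).
Net so far: 5 2/3 stops darker. Shutter speed: 1/50 → 1/40 → 1/30 → 1/25 → 1/20 → 1/15 → 1/13 → 1/10 → 1/8 → 1/6 → 1/5 → 1/4 → 0.3 → 0.4 → 0.5 → 0.6 → 0.8 → 1.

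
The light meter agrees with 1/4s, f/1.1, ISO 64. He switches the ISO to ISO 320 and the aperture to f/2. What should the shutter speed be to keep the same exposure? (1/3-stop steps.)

1/6s

ISO: 64 → 80 → 100 → 125 → 160 → 200 → 250 → 320 — 2 1/3 stops higher (brighter).
Aperture: f/1.1 → f/1.2 → f/1.4 → f/1.6 → f/1.8 → f/2 — 1 2/3 stops stopped down (darker).
Net change so far: 2/3 stop brighter. Offset with the shutter speed: 1/4 → 1/5 → 1/6.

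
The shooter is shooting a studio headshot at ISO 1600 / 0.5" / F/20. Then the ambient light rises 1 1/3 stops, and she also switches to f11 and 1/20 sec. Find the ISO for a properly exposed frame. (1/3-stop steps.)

Scene light: 1 1/3 stops brighter.
Aperture: f/20 → f/18 → f/16 → f/14 → f/13 → f/11 — 1 2/3 stops larger aperture (brighter).
Shutter speed: 0.5 → 0.4 → 0.3 → 1/4 → 1/5 → 1/6 → 1/8 → 1/10 → 1/13 → 1/15 → 1/20 — 3 1/3 stops faster (darker).
Net so far: 1/3 stop darker. ISO: 1600 → 2000.

ISO 2000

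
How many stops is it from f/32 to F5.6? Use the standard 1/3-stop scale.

f/32 → f/29 → f/25 → f/22 → f/20 → f/18 → f/16 → f/14 → f/13 → f/11 → f/10 → f/9 → f/8 → f/7.1 → f/6.3 → f/5.6 — count the steps: 15 third-stops = 5 stops.

5 stops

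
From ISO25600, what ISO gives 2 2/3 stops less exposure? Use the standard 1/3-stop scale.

ISO: 25600 → 20000 → 16000 → 12800 → 10000 → 8000 → 6400 → 5000 → 4000 — 2 2/3 stops lower (darker).

ISO 4000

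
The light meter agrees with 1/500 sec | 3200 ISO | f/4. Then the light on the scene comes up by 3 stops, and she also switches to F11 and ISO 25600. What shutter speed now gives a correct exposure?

1/4000s

Scene light: 3 stops brighter.
Aperture: f/4 → f/5.6 → f/8 → f/11 — 3 stops narrower (darker).
ISO: 3200 → 6400 → 12800 → 25600 — 3 stops raised (brighter).
Net so far: 3 stops brighter. Shutter speed: 1/500 → 1/1000 → 1/2000 → 1/4000.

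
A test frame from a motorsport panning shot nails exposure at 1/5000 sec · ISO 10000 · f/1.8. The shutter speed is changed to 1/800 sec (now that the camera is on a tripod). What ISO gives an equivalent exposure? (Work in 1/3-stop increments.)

Shutter speed: 1/5000 → 1/4000 → 1/3200 → 1/2500 → 1/2000 → 1/1600 → 1/1250 → 1/1000 → 1/800 — 2 2/3 stops longer (brighter).
Need 2 2/3 stops darker from the ISO: 10000 → 8000 → 6400 → 5000 → 4000 → 3200 → 2500 → 2000 → 1600.

ISO 1600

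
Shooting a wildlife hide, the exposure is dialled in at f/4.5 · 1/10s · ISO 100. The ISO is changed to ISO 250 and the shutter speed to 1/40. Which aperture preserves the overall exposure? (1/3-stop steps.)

ISO: 100 → 125 → 160 → 200 → 250 — 1 1/3 stops raised (brighter).
Shutter speed: 1/10 → 1/13 → 1/15 → 1/20 → 1/25 → 1/30 → 1/40 — 2 stops faster (darker).
Net change so far: 2/3 stop darker. Offset with the aperture: f/4.5 → f/4 → f/3.5.

f/3.5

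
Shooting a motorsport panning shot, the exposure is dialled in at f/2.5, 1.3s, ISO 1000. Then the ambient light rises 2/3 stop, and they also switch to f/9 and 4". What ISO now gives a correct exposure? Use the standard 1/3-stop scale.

ISO 2500

Scene light: 2/3 stop brighter.
Aperture: f/2.5 → f/2.8 → f/3.2 → f/3.5 → f/4 → f/4.5 → f/5 → f/5.6 → f/6.3 → f/7.1 → f/8 → f/9 — 3 2/3 stops stopped down (darker).
Shutter speed: 1.3 → 1.6 → 2 → 2.5 → 3.2 → 4 — 1 2/3 stops slower (brighter).
Net so far: 1 1/3 stops darker. ISO: 1000 → 1250 → 1600 → 2000 → 2500.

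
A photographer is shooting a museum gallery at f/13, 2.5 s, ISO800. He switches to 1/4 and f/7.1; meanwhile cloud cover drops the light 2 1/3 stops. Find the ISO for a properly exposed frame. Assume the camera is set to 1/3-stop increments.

ISO 12800

Scene light: 2 1/3 stops darker.
Shutter speed: 2.5 → 2 → 1.6 → 1.3 → 1 → 0.8 → 0.6 → 0.5 → 0.4 → 0.3 → 1/4 — 3 1/3 stops faster (darker).
Aperture: f/13 → f/11 → f/10 → f/9 → f/8 → f/7.1 — 1 2/3 stops larger aperture (brighter).
Net so far: 4 stops darker. ISO: 800 → 1000 → 1250 → 1600 → 2000 → 2500 → 3200 → 4000 → 5000 → 6400 → 8000 → 10000 → 12800.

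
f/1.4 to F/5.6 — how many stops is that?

4 stops

f/1.4 → f/2 → f/2.8 → f/4 → f/5.6 — count the steps: 4 stops.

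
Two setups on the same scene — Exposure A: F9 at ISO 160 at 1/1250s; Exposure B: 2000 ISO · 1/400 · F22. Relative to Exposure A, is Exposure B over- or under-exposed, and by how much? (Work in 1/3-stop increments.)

Aperture: f/9 → f/10 → f/11 → f/13 → f/14 → f/16 → f/18 → f/20 → f/22 — 2 2/3 stops narrower (darker).
Shutter speed: 1/1250 → 1/1000 → 1/800 → 1/640 → 1/500 → 1/400 — 1 2/3 stops longer (brighter).
ISO: 160 → 200 → 250 → 320 → 400 → 500 → 640 → 800 → 1000 → 1250 → 1600 → 2000 — 3 2/3 stops raised (brighter).
Net: −2 2/3 +1 2/3 +3 2/3 = +2 2/3 stops.

2 2/3 stops brighter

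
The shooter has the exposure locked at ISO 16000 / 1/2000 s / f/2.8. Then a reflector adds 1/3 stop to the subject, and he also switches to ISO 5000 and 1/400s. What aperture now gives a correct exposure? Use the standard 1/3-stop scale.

f/4

Scene light: 1/3 stop brighter.
ISO: 16000 → 12800 → 10000 → 8000 → 6400 → 5000 — 1 2/3 stops lower (darker).
Shutter speed: 1/2000 → 1/1600 → 1/1250 → 1/1000 → 1/800 → 1/640 → 1/500 → 1/400 — 2 1/3 stops slower (brighter).
Net so far: 1 stop brighter. Aperture: f/2.8 → f/3.2 → f/3.5 → f/4.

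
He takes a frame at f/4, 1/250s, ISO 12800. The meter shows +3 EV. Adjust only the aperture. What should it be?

f/11

Overexposed by 3 stops → need 3 stops darker.
Aperture: f/4 → f/5.6 → f/8 → f/11.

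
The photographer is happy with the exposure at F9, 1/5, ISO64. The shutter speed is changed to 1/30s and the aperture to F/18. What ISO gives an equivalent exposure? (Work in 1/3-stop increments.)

Shutter speed: 1/5 → 1/6 → 1/8 → 1/10 → 1/13 → 1/15 → 1/20 → 1/25 → 1/30 — 2 2/3 stops shorter (darker).
Aperture: f/9 → f/10 → f/11 → f/13 → f/14 → f/16 → f/18 — 2 stops stopped down (darker).
Net change so far: 4 2/3 stops darker. Offset with the ISO: 64 → 80 → 100 → 125 → 160 → 200 → 250 → 320 → 400 → 500 → 640 → 800 → 1000 → 1250 → 1600.

ISO 1600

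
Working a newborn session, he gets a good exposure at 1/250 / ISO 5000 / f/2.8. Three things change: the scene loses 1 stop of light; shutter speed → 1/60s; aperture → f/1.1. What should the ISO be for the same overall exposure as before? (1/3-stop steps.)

Scene light: 1 stop darker.
Shutter speed: 1/250 → 1/200 → 1/160 → 1/125 → 1/100 → 1/80 → 1/60 — 2 stops longer (brighter).
Aperture: f/2.8 → f/2.5 → f/2.2 → f/2 → f/1.8 → f/1.6 → f/1.4 → f/1.2 → f/1.1 — 2 2/3 stops larger aperture (brighter).
Net so far: 3 2/3 stops brighter. ISO: 5000 → 4000 → 3200 → 2500 → 2000 → 1600 → 1250 → 1000 → 800 → 640 → 500 → 400.

ISO 400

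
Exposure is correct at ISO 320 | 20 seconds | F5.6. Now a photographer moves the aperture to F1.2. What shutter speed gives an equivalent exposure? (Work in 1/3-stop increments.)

1 s

Aperture: f/5.6 → f/5 → f/4.5 → f/4 → f/3.5 → f/3.2 → f/2.8 → f/2.5 → f/2.2 → f/2 → f/1.8 → f/1.6 → f/1.4 → f/1.2 — 4 1/3 stops wider (brighter).
Need 4 1/3 stops darker from the shutter speed: 20 → 15 → 13 → 10 → 8 → 6 → 5 → 4 → 3.2 → 2.5 → 2 → 1.6 → 1.3 → 1.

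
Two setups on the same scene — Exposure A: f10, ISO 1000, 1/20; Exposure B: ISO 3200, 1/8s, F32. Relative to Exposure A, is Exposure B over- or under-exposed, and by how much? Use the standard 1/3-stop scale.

Aperture: f/10 → f/11 → f/13 → f/14 → f/16 → f/18 → f/20 → f/22 → f/25 → f/29 → f/32 — 3 1/3 stops smaller aperture (darker).
Shutter speed: 1/20 → 1/15 → 1/13 → 1/10 → 1/8 — 1 1/3 stops longer (brighter).
ISO: 1000 → 1250 → 1600 → 2000 → 2500 → 3200 — 1 2/3 stops raised (brighter).
Net: −3 1/3 +1 1/3 +1 2/3 = −1/3 stops.

1/3 stop darker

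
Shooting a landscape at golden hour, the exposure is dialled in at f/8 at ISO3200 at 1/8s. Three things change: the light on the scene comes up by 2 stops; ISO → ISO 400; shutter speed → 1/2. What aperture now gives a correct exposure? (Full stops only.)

f/11

Scene light: 2 stops brighter.
ISO: 3200 → 1600 → 800 → 400 — 3 stops dropped (darker).
Shutter speed: 1/8 → 1/4 → 1/2 — 2 stops slower (brighter).
Net so far: 1 stop brighter. Aperture: f/8 → f/11.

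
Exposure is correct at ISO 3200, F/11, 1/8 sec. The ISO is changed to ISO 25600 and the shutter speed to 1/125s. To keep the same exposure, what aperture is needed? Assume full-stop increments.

f/8

ISO: 3200 → 6400 → 12800 → 25600 — 3 stops higher (brighter).
Shutter speed: 1/8 → 1/15 → 1/30 → 1/60 → 1/125 — 4 stops faster (darker).
Net change so far: 1 stop darker. Offset with the aperture: f/11 → f/8.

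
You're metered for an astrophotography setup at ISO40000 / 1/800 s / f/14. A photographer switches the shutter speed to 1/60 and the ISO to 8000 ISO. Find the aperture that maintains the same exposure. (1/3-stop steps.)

Shutter speed: 1/800 → 1/640 → 1/500 → 1/400 → 1/320 → 1/250 → 1/200 → 1/160 → 1/125 → 1/100 → 1/80 → 1/60 — 3 2/3 stops longer (brighter).
ISO: 40000 → 32000 → 25600 → 20000 → 16000 → 12800 → 10000 → 8000 — 2 1/3 stops dropped (darker).
Net change so far: 1 1/3 stops brighter. Offset with the aperture: f/14 → f/16 → f/18 → f/20 → f/22.

f/22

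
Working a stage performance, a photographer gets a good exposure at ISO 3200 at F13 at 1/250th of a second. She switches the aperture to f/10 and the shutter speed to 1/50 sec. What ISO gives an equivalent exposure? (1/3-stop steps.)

ISO 400

Aperture: f/13 → f/11 → f/10 — 2/3 stop wider (brighter).
Shutter speed: 1/250 → 1/200 → 1/160 → 1/125 → 1/100 → 1/80 → 1/60 → 1/50 — 2 1/3 stops slower (brighter).
Net change so far: 3 stops brighter. Offset with the ISO: 3200 → 2500 → 2000 → 1600 → 1250 → 1000 → 800 → 640 → 500 → 400.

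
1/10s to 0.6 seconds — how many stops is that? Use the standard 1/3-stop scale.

1/10 → 1/8 → 1/6 → 1/5 → 1/4 → 0.3 → 0.4 → 0.5 → 0.6 — count the steps: 8 third-stops = 2 2/3 stops.

2 2/3 stops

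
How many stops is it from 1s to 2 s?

1 stop

1 → 2 — count the steps: 1 stop.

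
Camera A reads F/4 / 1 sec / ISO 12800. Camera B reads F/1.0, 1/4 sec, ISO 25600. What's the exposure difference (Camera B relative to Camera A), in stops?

Aperture: f/4 → f/2.8 → f/2 → f/1.4 → f/1.0 — 4 stops opened up (brighter).
Shutter speed: 1 → 1/2 → 1/4 — 2 stops shorter (darker).
ISO: 12800 → 25600 — 1 stop raised (brighter).
Net: +4 −2 +1 = +3 stops.

3 stops brighter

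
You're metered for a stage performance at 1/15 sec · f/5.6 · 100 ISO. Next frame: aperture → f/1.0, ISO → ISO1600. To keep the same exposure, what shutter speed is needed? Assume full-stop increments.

1/8000s

Aperture: f/5.6 → f/4 → f/2.8 → f/2 → f/1.4 → f/1.0 — 5 stops opened up (brighter).
ISO: 100 → 200 → 400 → 800 → 1600 — 4 stops raised (brighter).
Net change so far: 9 stops brighter. Offset with the shutter speed: 1/15 → 1/30 → 1/60 → 1/125 → 1/250 → 1/500 → 1/1000 → 1/2000 → 1/4000 → 1/8000.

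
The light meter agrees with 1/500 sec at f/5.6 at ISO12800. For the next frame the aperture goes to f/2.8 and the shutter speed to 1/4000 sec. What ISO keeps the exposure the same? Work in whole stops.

Aperture: f/5.6 → f/4 → f/2.8 — 2 stops wider (brighter).
Shutter speed: 1/500 → 1/1000 → 1/2000 → 1/4000 — 3 stops shorter (darker).
Net change so far: 1 stop darker. Offset with the ISO: 12800 → 25600.

ISO 25600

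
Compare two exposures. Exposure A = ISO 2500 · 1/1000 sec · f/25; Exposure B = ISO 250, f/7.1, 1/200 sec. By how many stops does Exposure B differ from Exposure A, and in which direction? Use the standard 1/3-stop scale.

2 2/3 stops brighter

Aperture: f/25 → f/22 → f/20 → f/18 → f/16 → f/14 → f/13 → f/11 → f/10 → f/9 → f/8 → f/7.1 — 3 2/3 stops wider (brighter).
Shutter speed: 1/1000 → 1/800 → 1/640 → 1/500 → 1/400 → 1/320 → 1/250 → 1/200 — 2 1/3 stops slower (brighter).
ISO: 2500 → 2000 → 1600 → 1250 → 1000 → 800 → 640 → 500 → 400 → 320 → 250 — 3 1/3 stops lower (darker).
Net: +3 2/3 +2 1/3 −3 1/3 = +2 2/3 stops.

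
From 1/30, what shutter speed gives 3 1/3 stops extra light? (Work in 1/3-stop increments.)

Shutter speed: 1/30 → 1/25 → 1/20 → 1/15 → 1/13 → 1/10 → 1/8 → 1/6 → 1/5 → 1/4 → 0.3 — 3 1/3 stops longer (brighter).

0.3 s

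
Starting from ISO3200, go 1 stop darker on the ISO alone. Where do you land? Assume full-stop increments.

ISO 1600

ISO: 3200 → 1600 — 1 stop lower (darker).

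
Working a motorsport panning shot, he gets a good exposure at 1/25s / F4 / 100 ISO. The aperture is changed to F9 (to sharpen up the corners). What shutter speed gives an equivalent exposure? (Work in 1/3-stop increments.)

1/5s

Aperture: f/4 → f/4.5 → f/5 → f/5.6 → f/6.3 → f/7.1 → f/8 → f/9 — 2 1/3 stops stopped down (darker).
Need 2 1/3 stops brighter from the shutter speed: 1/25 → 1/20 → 1/15 → 1/13 → 1/10 → 1/8 → 1/6 → 1/5.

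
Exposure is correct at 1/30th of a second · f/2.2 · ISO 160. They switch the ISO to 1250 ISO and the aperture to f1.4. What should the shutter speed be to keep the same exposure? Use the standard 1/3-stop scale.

1/640s

ISO: 160 → 200 → 250 → 320 → 400 → 500 → 640 → 800 → 1000 → 1250 — 3 stops higher (brighter).
Aperture: f/2.2 → f/2 → f/1.8 → f/1.6 → f/1.4 — 1 1/3 stops larger aperture (brighter).
Net change so far: 4 1/3 stops brighter. Offset with the shutter speed: 1/30 → 1/40 → 1/50 → 1/60 → 1/80 → 1/100 → 1/125 → 1/160 → 1/200 → 1/250 → 1/320 → 1/400 → 1/500 → 1/640.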